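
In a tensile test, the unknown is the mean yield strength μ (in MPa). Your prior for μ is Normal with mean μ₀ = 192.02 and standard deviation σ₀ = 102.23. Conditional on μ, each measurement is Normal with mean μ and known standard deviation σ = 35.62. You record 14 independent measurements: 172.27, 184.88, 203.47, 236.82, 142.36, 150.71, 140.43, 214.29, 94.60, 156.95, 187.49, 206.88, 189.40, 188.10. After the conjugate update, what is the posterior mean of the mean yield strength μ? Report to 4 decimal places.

176.4670

For Normal data with known variance σ², a Normal(μ₀, σ₀²) prior on μ is conjugate. Posterior precision = 1/σ₀² + n/σ²; posterior mean is the precision-weighted average of μ₀ and x̄.
Σxᵢ = 172.27 + 184.88 + 203.47 + 236.82 + 142.36 + 150.71 + 140.43 + 214.29 + 94.60 + 156.95 + 187.49 + 206.88 + 189.40 + 188.10 = 2468.65, so n·x̄ = 2468.65.
σ₀² = 102.23² = 10450.9729, σ² = 35.62² = 1268.7844; σ² + n·σ₀² = 1268.7844 + 14·10450.9729 = 147582.405.
Posterior mean = (μ₀/σ₀² + n·x̄/σ²)/(1/σ₀² + n/σ²) = (σ²·μ₀ + σ₀²·n·x̄)/(σ² + n·σ₀²) = (1268.7844·192.02 + 10450.9729·2468.65)/147582.405 = 26043426.230073/147582.405 = 176.4670.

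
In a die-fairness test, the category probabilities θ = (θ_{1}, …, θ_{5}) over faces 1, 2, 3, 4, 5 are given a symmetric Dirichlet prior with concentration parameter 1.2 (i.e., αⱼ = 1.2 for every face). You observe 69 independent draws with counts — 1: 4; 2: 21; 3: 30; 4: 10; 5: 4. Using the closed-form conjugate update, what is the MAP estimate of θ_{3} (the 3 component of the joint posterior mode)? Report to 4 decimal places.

The Dirichlet prior is conjugate to the Multinomial likelihood: each posterior αⱼ = prior αⱼ + observed count nⱼ.
Posterior concentration: (5.2, 22.2, 31.2, 11.2, 5.2), total = 75.0.
Joint mode component: (α_{3}−1)/(Σα−K) = 30.2/70.0 = 0.4314.

0.4314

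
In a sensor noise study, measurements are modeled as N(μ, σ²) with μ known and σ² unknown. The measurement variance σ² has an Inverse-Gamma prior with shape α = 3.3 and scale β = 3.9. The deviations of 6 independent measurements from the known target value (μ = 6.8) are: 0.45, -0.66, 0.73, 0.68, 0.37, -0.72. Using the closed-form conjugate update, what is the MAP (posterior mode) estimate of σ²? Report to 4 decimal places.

0.6910

With known mean μ and an Inverse-Gamma(α, β) prior on σ², the Normal likelihood is conjugate: posterior is Inv-Gamma(α + n/2, β + Σ(xᵢ−μ)²/2).
Σ(xᵢ−μ)² = (0.45)² + (-0.66)² + (0.73)² + (0.68)² + (0.37)² + (-0.72)² = 2.2887.
Posterior: Inv-Gamma(3.3 + 6/2, 3.9 + 2.2887/2) = Inv-Gamma(6.30, 5.04435).
Mode = β/(α+1) = 5.04435/7.30 = 0.6910.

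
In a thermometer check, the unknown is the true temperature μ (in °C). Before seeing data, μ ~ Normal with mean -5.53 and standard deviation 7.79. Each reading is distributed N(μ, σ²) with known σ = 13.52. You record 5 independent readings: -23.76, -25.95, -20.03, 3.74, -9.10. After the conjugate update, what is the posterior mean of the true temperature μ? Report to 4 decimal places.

For Normal data with known variance σ², a Normal(μ₀, σ₀²) prior on μ is conjugate. Posterior precision = 1/σ₀² + n/σ²; posterior mean is the precision-weighted average of μ₀ and x̄.
Σxᵢ = (-23.76) + (-25.95) + (-20.03) + 3.74 + (-9.10) = -75.1, so n·x̄ = -75.1.
σ₀² = 7.79² = 60.6841, σ² = 13.52² = 182.7904; σ² + n·σ₀² = 182.7904 + 5·60.6841 = 486.2109.
Posterior mean = (μ₀/σ₀² + n·x̄/σ²)/(1/σ₀² + n/σ²) = (σ²·μ₀ + σ₀²·n·x̄)/(σ² + n·σ₀²) = (182.7904·(-5.53) + 60.6841·(-75.1))/486.2109 = -5568.206822/486.2109 = -11.4522.

-11.4522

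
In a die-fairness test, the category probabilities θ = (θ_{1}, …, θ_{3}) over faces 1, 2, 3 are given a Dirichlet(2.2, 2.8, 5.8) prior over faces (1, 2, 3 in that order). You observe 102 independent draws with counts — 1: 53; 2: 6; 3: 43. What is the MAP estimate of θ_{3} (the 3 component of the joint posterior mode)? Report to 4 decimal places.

The Dirichlet prior is conjugate to the Multinomial likelihood: each posterior αⱼ = prior αⱼ + observed count nⱼ.
Posterior concentration: (55.2, 8.8, 48.8), total = 112.8.
Joint mode component: (α_{3}−1)/(Σα−K) = 47.8/109.8 = 0.4353.

0.4353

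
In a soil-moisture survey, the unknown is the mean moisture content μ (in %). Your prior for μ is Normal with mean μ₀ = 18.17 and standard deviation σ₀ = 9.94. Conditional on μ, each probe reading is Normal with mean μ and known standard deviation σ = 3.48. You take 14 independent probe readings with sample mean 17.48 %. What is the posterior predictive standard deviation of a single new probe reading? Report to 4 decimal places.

3.6011

For Normal data with known variance σ², a Normal(μ₀, σ₀²) prior on μ is conjugate. Posterior precision = 1/σ₀² + n/σ²; posterior mean is the precision-weighted average of μ₀ and x̄.
σ₀² = 9.94² = 98.8036, σ² = 3.48² = 12.1104; σ² + n·σ₀² = 12.1104 + 14·98.8036 = 1395.3608.
Posterior precision = 1/σ₀² + n/σ² = 1/98.8036 + 14/12.1104 = (σ² + n·σ₀²)/(σ₀²σ²) = 1395.3608/(98.8036·12.1104); posterior variance σₙ² = σ₀²σ²/(σ² + n·σ₀²) = 98.8036·12.1104/1395.3608 = 0.857521.
Predictive variance for one new observation = σₙ² + σ² = 98.8036·12.1104/1395.3608 + 12.1104 = σ²·(σ₀² + 1395.3608)/1395.3608 = 12.1104·1494.1644/1395.3608 = 12.967921; SD = √(12.1104·1494.1644/1395.3608) = 3.6011.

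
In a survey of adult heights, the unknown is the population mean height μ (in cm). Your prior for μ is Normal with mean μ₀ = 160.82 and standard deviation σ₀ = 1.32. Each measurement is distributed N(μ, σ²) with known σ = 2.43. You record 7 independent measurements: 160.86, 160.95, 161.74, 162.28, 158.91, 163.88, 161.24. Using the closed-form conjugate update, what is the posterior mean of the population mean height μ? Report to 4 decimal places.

For Normal data with known variance σ², a Normal(μ₀, σ₀²) prior on μ is conjugate. Posterior precision = 1/σ₀² + n/σ²; posterior mean is the precision-weighted average of μ₀ and x̄.
Σxᵢ = 160.86 + 160.95 + 161.74 + 162.28 + 158.91 + 163.88 + 161.24 = 1129.86, so n·x̄ = 1129.86.
σ₀² = 1.32² = 1.7424, σ² = 2.43² = 5.9049; σ² + n·σ₀² = 5.9049 + 7·1.7424 = 18.1017.
Posterior mean = (μ₀/σ₀² + n·x̄/σ²)/(1/σ₀² + n/σ²) = (σ²·μ₀ + σ₀²·n·x̄)/(σ² + n·σ₀²) = (5.9049·160.82 + 1.7424·1129.86)/18.1017 = 2918.294082/18.1017 = 161.2166.

161.2166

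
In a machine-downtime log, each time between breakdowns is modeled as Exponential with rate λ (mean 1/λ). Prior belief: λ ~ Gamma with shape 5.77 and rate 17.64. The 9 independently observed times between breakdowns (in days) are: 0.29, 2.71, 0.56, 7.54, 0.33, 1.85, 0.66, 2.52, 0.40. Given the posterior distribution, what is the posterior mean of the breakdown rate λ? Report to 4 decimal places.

With a Gamma(shape α, rate β) prior on the exponential rate λ, the posterior after n observations with total T = Σxᵢ is Gamma(α+n, β+T).
Sum of observations T = 16.86 days; n = 9.
Posterior: Gamma(5.77+9, 17.64+16.86) = Gamma(14.77, 34.50).
Posterior mean of λ = α/β = 14.77/34.50 = 0.4281.

0.4281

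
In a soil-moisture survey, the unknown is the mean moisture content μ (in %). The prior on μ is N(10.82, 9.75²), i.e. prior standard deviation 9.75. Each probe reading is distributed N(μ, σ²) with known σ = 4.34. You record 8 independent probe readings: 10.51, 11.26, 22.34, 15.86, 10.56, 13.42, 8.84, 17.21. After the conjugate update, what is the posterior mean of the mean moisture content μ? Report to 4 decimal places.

13.6792

For Normal data with known variance σ², a Normal(μ₀, σ₀²) prior on μ is conjugate. Posterior precision = 1/σ₀² + n/σ²; posterior mean is the precision-weighted average of μ₀ and x̄.
Σxᵢ = 10.51 + 11.26 + 22.34 + 15.86 + 10.56 + 13.42 + 8.84 + 17.21 = 110, so n·x̄ = 110.
σ₀² = 9.75² = 95.0625, σ² = 4.34² = 18.8356; σ² + n·σ₀² = 18.8356 + 8·95.0625 = 779.3356.
Posterior mean = (μ₀/σ₀² + n·x̄/σ²)/(1/σ₀² + n/σ²) = (σ²·μ₀ + σ₀²·n·x̄)/(σ² + n·σ₀²) = (18.8356·10.82 + 95.0625·110)/779.3356 = 10660.676192/779.3356 = 13.6792.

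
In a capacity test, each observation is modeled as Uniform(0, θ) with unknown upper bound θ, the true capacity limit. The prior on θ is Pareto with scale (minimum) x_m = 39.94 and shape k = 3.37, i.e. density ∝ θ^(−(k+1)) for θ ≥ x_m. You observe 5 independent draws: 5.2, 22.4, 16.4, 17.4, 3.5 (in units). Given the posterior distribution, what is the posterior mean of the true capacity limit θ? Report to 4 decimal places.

45.3593

A Pareto(scale x_m, shape k) prior on the upper bound θ of Uniform(0, θ) is conjugate: posterior is Pareto(max(x_m, max xᵢ), k + n).
Sample maximum = 22.4; prior scale x_m = 39.94 → posterior scale = max = 39.94.
Posterior shape = 3.37 + 5 = 8.37.
E[θ|data] = k·x_m/(k−1) = 8.37·39.94/7.37 = 45.3593.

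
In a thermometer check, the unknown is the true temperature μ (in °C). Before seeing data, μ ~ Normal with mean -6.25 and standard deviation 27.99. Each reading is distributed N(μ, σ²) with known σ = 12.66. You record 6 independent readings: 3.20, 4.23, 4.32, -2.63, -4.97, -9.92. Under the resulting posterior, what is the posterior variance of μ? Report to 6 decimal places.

25.831824

For Normal data with known variance σ², a Normal(μ₀, σ₀²) prior on μ is conjugate. Posterior precision = 1/σ₀² + n/σ²; posterior mean is the precision-weighted average of μ₀ and x̄.
σ₀² = 27.99² = 783.4401, σ² = 12.66² = 160.2756; σ² + n·σ₀² = 160.2756 + 6·783.4401 = 4860.9162.
Posterior precision = 1/σ₀² + n/σ² = 1/783.4401 + 6/160.2756 = (σ² + n·σ₀²)/(σ₀²σ²) = 4860.9162/(783.4401·160.2756); posterior variance σₙ² = σ₀²σ²/(σ² + n·σ₀²) = 783.4401·160.2756/4860.9162 = 25.831824.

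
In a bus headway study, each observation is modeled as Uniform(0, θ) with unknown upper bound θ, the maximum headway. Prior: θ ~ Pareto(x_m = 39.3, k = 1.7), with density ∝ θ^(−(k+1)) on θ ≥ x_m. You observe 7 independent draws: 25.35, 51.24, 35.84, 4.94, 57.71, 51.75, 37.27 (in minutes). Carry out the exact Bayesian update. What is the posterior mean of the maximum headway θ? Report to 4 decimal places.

A Pareto(scale x_m, shape k) prior on the upper bound θ of Uniform(0, θ) is conjugate: posterior is Pareto(max(x_m, max xᵢ), k + n).
Sample maximum = 57.71; prior scale x_m = 39.3 → posterior scale = max = 57.71.
Posterior shape = 1.7 + 7 = 8.7.
E[θ|data] = k·x_m/(k−1) = 8.7·57.71/7.7 = 65.2048.

65.2048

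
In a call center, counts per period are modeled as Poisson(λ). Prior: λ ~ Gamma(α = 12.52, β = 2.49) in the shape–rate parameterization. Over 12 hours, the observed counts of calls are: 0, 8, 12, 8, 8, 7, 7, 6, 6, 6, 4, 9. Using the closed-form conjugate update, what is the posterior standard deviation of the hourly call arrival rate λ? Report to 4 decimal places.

0.6674

With a Gamma(shape α, rate β) prior, the Poisson likelihood is conjugate: the posterior is Gamma(α + ΣXᵢ, β + n).
Sum of counts S = 81 over n = 12 hours.
Posterior: Gamma(α+S, β+n) = Gamma(12.52+81, 2.49+12) = Gamma(93.52, 14.49).
SD = √α/β = √93.52/14.49 = 0.6674.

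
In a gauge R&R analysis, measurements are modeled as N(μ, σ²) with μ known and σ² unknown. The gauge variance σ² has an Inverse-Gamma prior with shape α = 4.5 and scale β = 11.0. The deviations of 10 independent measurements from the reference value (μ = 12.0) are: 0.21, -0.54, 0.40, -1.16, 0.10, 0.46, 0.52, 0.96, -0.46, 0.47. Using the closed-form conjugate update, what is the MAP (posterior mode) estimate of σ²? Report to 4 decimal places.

With known mean μ and an Inverse-Gamma(α, β) prior on σ², the Normal likelihood is conjugate: posterior is Inv-Gamma(α + n/2, β + Σ(xᵢ−μ)²/2).
Σ(xᵢ−μ)² = (0.21)² + (-0.54)² + (0.40)² + (-1.16)² + (0.10)² + (0.46)² + (0.52)² + (0.96)² + (-0.46)² + (0.47)² = 3.6874.
Posterior: Inv-Gamma(4.5 + 10/2, 11.0 + 3.6874/2) = Inv-Gamma(9.50, 12.84370).
Mode = β/(α+1) = 12.84370/10.50 = 1.2232.

1.2232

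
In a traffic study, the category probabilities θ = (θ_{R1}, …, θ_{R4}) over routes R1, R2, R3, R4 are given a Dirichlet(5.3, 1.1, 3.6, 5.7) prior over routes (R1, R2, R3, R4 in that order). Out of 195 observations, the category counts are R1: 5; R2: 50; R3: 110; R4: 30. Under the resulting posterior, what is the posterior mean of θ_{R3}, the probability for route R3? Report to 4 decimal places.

The Dirichlet prior is conjugate to the Multinomial likelihood: each posterior αⱼ = prior αⱼ + observed count nⱼ.
Posterior concentration: (10.3, 51.1, 113.6, 35.7), total = 210.7.
E[θ_{R3}|data] = α_{R3}/Σα = 113.6/210.7 = 0.5392.

0.5392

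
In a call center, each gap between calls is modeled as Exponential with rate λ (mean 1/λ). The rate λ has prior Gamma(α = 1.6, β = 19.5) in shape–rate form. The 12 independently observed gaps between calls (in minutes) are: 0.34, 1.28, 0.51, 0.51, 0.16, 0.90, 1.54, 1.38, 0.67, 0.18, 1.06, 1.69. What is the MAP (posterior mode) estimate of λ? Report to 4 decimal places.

With a Gamma(shape α, rate β) prior on the exponential rate λ, the posterior after n observations with total T = Σxᵢ is Gamma(α+n, β+T).
Sum of observations T = 10.22 minutes; n = 12.
Posterior: Gamma(1.6+12, 19.5+10.22) = Gamma(13.6, 29.72).
Mode = (α−1)/β = 0.4240.

0.4240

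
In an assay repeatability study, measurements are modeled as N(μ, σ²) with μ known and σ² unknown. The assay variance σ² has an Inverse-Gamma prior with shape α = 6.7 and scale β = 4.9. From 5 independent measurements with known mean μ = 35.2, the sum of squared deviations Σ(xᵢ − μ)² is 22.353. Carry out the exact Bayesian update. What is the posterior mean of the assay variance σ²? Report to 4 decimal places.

With known mean μ and an Inverse-Gamma(α, β) prior on σ², the Normal likelihood is conjugate: posterior is Inv-Gamma(α + n/2, β + Σ(xᵢ−μ)²/2).
Posterior: Inv-Gamma(6.7 + 5/2, 4.9 + 22.353/2) = Inv-Gamma(9.20, 16.0765).
E[σ²|data] = β/(α−1) = 16.0765/8.20 = 1.9605.

1.9605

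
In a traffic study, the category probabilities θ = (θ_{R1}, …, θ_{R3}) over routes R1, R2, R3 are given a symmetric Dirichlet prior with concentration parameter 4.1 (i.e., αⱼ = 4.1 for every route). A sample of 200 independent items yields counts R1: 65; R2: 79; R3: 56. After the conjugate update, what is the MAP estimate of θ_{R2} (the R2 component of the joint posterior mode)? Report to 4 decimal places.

The Dirichlet prior is conjugate to the Multinomial likelihood: each posterior αⱼ = prior αⱼ + observed count nⱼ.
Posterior concentration: (69.1, 83.1, 60.1), total = 212.3.
Joint mode component: (α_{R2}−1)/(Σα−K) = 82.1/209.3 = 0.3923.

0.3923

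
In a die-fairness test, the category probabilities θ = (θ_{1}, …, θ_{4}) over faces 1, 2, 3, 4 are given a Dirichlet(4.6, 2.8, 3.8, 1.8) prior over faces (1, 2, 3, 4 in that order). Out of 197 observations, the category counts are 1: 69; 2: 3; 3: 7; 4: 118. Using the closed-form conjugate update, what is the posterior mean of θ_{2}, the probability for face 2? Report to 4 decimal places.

0.0276

The Dirichlet prior is conjugate to the Multinomial likelihood: each posterior αⱼ = prior αⱼ + observed count nⱼ.
Posterior concentration: (73.6, 5.8, 10.8, 119.8), total = 210.0.
E[θ_{2}|data] = α_{2}/Σα = 5.8/210.0 = 0.0276.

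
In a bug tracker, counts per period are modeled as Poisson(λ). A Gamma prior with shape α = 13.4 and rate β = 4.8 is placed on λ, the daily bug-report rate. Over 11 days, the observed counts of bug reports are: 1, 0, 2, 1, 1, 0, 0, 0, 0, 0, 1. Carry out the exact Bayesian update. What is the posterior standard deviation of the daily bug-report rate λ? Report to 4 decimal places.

With a Gamma(shape α, rate β) prior, the Poisson likelihood is conjugate: the posterior is Gamma(α + ΣXᵢ, β + n).
Sum of counts S = 6 over n = 11 days.
Posterior: Gamma(α+S, β+n) = Gamma(13.4+6, 4.8+11) = Gamma(19.4, 15.8).
SD = √α/β = √19.4/15.8 = 0.2788.

0.2788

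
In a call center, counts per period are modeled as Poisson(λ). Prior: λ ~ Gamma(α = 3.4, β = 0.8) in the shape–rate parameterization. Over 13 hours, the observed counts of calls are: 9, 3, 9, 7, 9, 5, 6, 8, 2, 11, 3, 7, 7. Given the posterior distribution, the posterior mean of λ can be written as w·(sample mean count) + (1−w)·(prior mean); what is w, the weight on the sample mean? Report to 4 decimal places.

0.9420

With a Gamma(shape α, rate β) prior, the Poisson likelihood is conjugate: the posterior is Gamma(α + ΣXᵢ, β + n).
Posterior mean = (α₀+S)/(β₀+n) = [n/(β₀+n)]·(S/n) + [β₀/(β₀+n)]·(α₀/β₀), so only n and β₀ enter the weight.
Weight on data w = n/(β₀+n) = 13/(0.8+13) = 13/13.8 = 0.9420.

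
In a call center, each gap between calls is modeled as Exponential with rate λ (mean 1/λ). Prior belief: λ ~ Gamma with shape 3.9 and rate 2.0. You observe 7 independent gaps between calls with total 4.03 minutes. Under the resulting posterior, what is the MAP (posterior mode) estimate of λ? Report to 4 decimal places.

With a Gamma(shape α, rate β) prior on the exponential rate λ, the posterior after n observations with total T = Σxᵢ is Gamma(α+n, β+T).
Posterior: Gamma(3.9+7, 2.0+4.03) = Gamma(10.9, 6.03).
Mode = (α−1)/β = 1.6418.

1.6418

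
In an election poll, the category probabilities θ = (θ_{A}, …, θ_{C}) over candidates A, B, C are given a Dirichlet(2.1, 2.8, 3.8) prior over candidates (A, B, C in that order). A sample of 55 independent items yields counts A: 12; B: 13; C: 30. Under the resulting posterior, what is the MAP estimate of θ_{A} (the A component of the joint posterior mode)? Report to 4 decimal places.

The Dirichlet prior is conjugate to the Multinomial likelihood: each posterior αⱼ = prior αⱼ + observed count nⱼ.
Posterior concentration: (14.1, 15.8, 33.8), total = 63.7.
Joint mode component: (α_{A}−1)/(Σα−K) = 13.1/60.7 = 0.2158.

0.2158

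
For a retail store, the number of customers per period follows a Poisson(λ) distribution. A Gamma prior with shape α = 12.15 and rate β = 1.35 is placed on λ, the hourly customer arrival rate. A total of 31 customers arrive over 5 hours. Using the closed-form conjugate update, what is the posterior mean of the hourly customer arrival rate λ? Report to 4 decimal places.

With a Gamma(shape α, rate β) prior, the Poisson likelihood is conjugate: the posterior is Gamma(α + ΣXᵢ, β + n).
Posterior: Gamma(α+S, β+n) = Gamma(12.15+31, 1.35+5) = Gamma(43.15, 6.35).
Posterior mean = α/β = 43.15/6.35 = 6.7953.

6.7953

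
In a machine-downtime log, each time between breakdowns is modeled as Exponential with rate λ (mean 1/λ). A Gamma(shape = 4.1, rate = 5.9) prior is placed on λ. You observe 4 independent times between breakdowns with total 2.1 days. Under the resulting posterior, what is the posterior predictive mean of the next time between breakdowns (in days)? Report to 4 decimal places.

With a Gamma(shape α, rate β) prior on the exponential rate λ, the posterior after n observations with total T = Σxᵢ is Gamma(α+n, β+T).
Posterior: Gamma(4.1+4, 5.9+2.1) = Gamma(8.1, 8.0).
The predictive distribution for the next observation is Lomax; its mean is β/(α−1) = 8.0/7.1 = 1.1268.

1.1268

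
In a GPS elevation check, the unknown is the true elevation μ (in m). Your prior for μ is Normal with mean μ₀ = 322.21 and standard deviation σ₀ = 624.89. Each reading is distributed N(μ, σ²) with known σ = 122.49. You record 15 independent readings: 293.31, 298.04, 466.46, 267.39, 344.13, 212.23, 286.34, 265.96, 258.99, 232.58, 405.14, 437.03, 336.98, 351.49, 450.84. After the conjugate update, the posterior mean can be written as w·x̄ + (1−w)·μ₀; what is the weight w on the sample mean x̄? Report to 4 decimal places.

0.9974

For Normal data with known variance σ², a Normal(μ₀, σ₀²) prior on μ is conjugate. Posterior precision = 1/σ₀² + n/σ²; posterior mean is the precision-weighted average of μ₀ and x̄.
σ₀² = 624.89² = 390487.5121, σ² = 122.49² = 15003.8001. Prior precision 1/σ₀² = 1/390487.5121; data precision n/σ² = 15/15003.8001.
w = (n/σ²)/(1/σ₀² + n/σ²) = n·σ₀²/(σ² + n·σ₀²) = 15·390487.5121/(15003.8001 + 15·390487.5121) = 5857312.6815/5872316.4816 = 0.9974.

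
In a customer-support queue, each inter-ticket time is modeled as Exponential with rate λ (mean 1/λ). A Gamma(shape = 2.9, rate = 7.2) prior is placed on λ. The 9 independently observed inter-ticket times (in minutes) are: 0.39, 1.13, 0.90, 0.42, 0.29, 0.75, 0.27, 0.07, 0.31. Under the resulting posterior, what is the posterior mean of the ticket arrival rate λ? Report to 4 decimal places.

With a Gamma(shape α, rate β) prior on the exponential rate λ, the posterior after n observations with total T = Σxᵢ is Gamma(α+n, β+T).
Sum of observations T = 4.53 minutes; n = 9.
Posterior: Gamma(2.9+9, 7.2+4.53) = Gamma(11.9, 11.73).
Posterior mean of λ = α/β = 11.9/11.73 = 1.0145.

1.0145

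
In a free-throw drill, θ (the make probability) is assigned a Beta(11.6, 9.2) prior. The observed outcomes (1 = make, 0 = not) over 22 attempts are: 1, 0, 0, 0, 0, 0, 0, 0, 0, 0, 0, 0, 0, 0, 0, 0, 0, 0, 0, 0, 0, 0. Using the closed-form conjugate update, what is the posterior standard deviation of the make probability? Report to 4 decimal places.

The Beta prior is conjugate to a Binomial/Bernoulli likelihood; the update adds successes to α and failures to β.
Posterior: Beta(α+k, β+n−k) = Beta(11.6+1, 9.2+21) = Beta(12.6, 30.2).
Var = αβ/((α+β)²(α+β+1)) = 12.6·30.2/(42.8²·43.8) = 0.00474259; SD = √0.00474259 = 0.0689.

0.0689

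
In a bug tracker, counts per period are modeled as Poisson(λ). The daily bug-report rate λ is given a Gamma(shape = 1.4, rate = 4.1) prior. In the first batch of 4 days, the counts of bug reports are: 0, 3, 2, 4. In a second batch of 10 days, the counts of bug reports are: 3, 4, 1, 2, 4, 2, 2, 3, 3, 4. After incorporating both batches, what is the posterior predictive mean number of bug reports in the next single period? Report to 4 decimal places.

With a Gamma(shape α, rate β) prior, the Poisson likelihood is conjugate: the posterior is Gamma(α + ΣXᵢ, β + n).
Batch 1: sum of counts S = 9 over n = 4 days.
After batch 1: Gamma(α+S, β+n) = Gamma(1.4+9, 4.1+4) = Gamma(10.4, 8.1).
Batch 2: sum of counts S = 28 over n = 10 days.
After batch 2: Gamma(α+S, β+n) = Gamma(10.4+28, 8.1+10) = Gamma(38.4, 18.1).
The predictive distribution for one future period is NegBinom with mean α/β = 2.1215.

2.1215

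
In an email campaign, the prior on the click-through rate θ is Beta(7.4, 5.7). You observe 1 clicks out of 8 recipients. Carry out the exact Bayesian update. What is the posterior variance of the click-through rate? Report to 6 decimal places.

0.010842

The Beta prior is conjugate to a Binomial/Bernoulli likelihood; the update adds successes to α and failures to β.
Posterior: Beta(α+k, β+n−k) = Beta(7.4+1, 5.7+7) = Beta(8.4, 12.7).
Var = αβ/((α+β)²(α+β+1)) = 8.4·12.7/(21.1²·22.1) = 0.010842.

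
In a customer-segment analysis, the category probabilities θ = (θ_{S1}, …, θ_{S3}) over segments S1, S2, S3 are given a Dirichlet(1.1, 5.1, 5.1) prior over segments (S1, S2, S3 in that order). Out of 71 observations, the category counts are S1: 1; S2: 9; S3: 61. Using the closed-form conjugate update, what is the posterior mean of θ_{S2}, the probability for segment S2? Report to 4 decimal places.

0.1713

The Dirichlet prior is conjugate to the Multinomial likelihood: each posterior αⱼ = prior αⱼ + observed count nⱼ.
Posterior concentration: (2.1, 14.1, 66.1), total = 82.3.
E[θ_{S2}|data] = α_{S2}/Σα = 14.1/82.3 = 0.1713.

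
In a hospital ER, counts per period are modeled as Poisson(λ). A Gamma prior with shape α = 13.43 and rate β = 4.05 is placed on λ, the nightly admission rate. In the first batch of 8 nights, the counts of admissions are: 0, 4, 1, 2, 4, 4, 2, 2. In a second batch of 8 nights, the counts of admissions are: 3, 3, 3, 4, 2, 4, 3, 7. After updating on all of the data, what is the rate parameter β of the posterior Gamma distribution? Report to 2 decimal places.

20.05

With a Gamma(shape α, rate β) prior, the Poisson likelihood is conjugate: the posterior is Gamma(α + ΣXᵢ, β + n).
Batch 1: sum of counts S = 19 over n = 8 nights.
After batch 1: Gamma(α+S, β+n) = Gamma(13.43+19, 4.05+8) = Gamma(32.43, 12.05).
Batch 2: sum of counts S = 29 over n = 8 nights.
After batch 2: Gamma(α+S, β+n) = Gamma(32.43+29, 12.05+8) = Gamma(61.43, 20.05).
Posterior β = 20.05.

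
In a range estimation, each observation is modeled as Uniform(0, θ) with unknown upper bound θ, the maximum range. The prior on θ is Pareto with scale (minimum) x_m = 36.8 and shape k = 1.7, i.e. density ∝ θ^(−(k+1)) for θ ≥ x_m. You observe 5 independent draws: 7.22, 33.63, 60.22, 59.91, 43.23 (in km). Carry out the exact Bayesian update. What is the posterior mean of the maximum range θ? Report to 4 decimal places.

70.7849

A Pareto(scale x_m, shape k) prior on the upper bound θ of Uniform(0, θ) is conjugate: posterior is Pareto(max(x_m, max xᵢ), k + n).
Sample maximum = 60.22; prior scale x_m = 36.8 → posterior scale = max = 60.22.
Posterior shape = 1.7 + 5 = 6.7.
E[θ|data] = k·x_m/(k−1) = 6.7·60.22/5.7 = 70.7849.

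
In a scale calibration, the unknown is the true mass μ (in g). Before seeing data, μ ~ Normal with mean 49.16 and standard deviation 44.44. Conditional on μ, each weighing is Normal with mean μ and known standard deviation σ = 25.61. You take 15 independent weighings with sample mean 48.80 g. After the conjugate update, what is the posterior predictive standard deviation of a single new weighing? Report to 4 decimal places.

26.4320

For Normal data with known variance σ², a Normal(μ₀, σ₀²) prior on μ is conjugate. Posterior precision = 1/σ₀² + n/σ²; posterior mean is the precision-weighted average of μ₀ and x̄.
σ₀² = 44.44² = 1974.9136, σ² = 25.61² = 655.8721; σ² + n·σ₀² = 655.8721 + 15·1974.9136 = 30279.5761.
Posterior precision = 1/σ₀² + n/σ² = 1/1974.9136 + 15/655.8721 = (σ² + n·σ₀²)/(σ₀²σ²) = 30279.5761/(1974.9136·655.8721); posterior variance σₙ² = σ₀²σ²/(σ² + n·σ₀²) = 1974.9136·655.8721/30279.5761 = 42.777704.
Predictive variance for one new observation = σₙ² + σ² = 1974.9136·655.8721/30279.5761 + 655.8721 = σ²·(σ₀² + 30279.5761)/30279.5761 = 655.8721·32254.4897/30279.5761 = 698.649804; SD = √(655.8721·32254.4897/30279.5761) = 26.4320.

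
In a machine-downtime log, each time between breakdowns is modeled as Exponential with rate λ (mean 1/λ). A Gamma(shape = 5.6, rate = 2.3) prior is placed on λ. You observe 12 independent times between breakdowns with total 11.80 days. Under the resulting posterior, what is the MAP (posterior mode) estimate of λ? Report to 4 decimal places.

1.1773

With a Gamma(shape α, rate β) prior on the exponential rate λ, the posterior after n observations with total T = Σxᵢ is Gamma(α+n, β+T).
Posterior: Gamma(5.6+12, 2.3+11.80) = Gamma(17.6, 14.10).
Mode = (α−1)/β = 1.1773.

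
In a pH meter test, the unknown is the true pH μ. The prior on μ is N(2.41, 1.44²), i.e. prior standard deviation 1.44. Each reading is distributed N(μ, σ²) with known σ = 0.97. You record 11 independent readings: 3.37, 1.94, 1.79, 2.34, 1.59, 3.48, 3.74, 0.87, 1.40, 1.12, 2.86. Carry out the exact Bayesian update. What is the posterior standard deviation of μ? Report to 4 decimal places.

For Normal data with known variance σ², a Normal(μ₀, σ₀²) prior on μ is conjugate. Posterior precision = 1/σ₀² + n/σ²; posterior mean is the precision-weighted average of μ₀ and x̄.
σ₀² = 1.44² = 2.0736, σ² = 0.97² = 0.9409; σ² + n·σ₀² = 0.9409 + 11·2.0736 = 23.7505.
Posterior precision = 1/σ₀² + n/σ² = 1/2.0736 + 11/0.9409 = (σ² + n·σ₀²)/(σ₀²σ²) = 23.7505/(2.0736·0.9409); posterior variance σₙ² = σ₀²σ²/(σ² + n·σ₀²) = 2.0736·0.9409/23.7505 = 0.082148.
Posterior SD = √σₙ² = √(2.0736·0.9409/23.7505) = 0.2866.

0.2866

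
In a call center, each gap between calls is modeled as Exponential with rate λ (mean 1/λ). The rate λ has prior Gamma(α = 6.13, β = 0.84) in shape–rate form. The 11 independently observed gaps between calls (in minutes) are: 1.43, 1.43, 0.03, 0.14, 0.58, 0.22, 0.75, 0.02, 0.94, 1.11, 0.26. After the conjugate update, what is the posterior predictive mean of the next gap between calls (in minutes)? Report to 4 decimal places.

0.4805

With a Gamma(shape α, rate β) prior on the exponential rate λ, the posterior after n observations with total T = Σxᵢ is Gamma(α+n, β+T).
Sum of observations T = 6.91 minutes; n = 11.
Posterior: Gamma(6.13+11, 0.84+6.91) = Gamma(17.13, 7.75).
The predictive distribution for the next observation is Lomax; its mean is β/(α−1) = 7.75/16.13 = 0.4805.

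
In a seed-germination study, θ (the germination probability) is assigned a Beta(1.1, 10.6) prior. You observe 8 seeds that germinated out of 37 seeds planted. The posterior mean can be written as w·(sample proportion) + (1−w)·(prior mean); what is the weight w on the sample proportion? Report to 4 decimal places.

The Beta prior is conjugate to a Binomial/Bernoulli likelihood; the update adds successes to α and failures to β.
Posterior mean = (α₀+k)/(α₀+β₀+n) = [n/(α₀+β₀+n)]·(k/n) + [(α₀+β₀)/(α₀+β₀+n)]·α₀/(α₀+β₀), so only n and the prior enter the weight.
The weight on the data is w = n/(α₀+β₀+n) = 37/(1.1+10.6+37) = 37/48.7 = 0.7598.

0.7598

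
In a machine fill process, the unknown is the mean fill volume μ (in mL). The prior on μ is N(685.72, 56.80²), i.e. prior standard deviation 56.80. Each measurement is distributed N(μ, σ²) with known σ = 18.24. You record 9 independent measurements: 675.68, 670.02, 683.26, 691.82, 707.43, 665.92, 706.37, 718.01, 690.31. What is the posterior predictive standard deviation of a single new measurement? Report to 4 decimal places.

19.2158

For Normal data with known variance σ², a Normal(μ₀, σ₀²) prior on μ is conjugate. Posterior precision = 1/σ₀² + n/σ²; posterior mean is the precision-weighted average of μ₀ and x̄.
σ₀² = 56.80² = 3226.24, σ² = 18.24² = 332.6976; σ² + n·σ₀² = 332.6976 + 9·3226.24 = 29368.8576.
Posterior precision = 1/σ₀² + n/σ² = 1/3226.24 + 9/332.6976 = (σ² + n·σ₀²)/(σ₀²σ²) = 29368.8576/(3226.24·332.6976); posterior variance σₙ² = σ₀²σ²/(σ² + n·σ₀²) = 3226.24·332.6976/29368.8576 = 36.547636.
Predictive variance for one new observation = σₙ² + σ² = 3226.24·332.6976/29368.8576 + 332.6976 = σ²·(σ₀² + 29368.8576)/29368.8576 = 332.6976·32595.0976/29368.8576 = 369.245236; SD = √(332.6976·32595.0976/29368.8576) = 19.2158.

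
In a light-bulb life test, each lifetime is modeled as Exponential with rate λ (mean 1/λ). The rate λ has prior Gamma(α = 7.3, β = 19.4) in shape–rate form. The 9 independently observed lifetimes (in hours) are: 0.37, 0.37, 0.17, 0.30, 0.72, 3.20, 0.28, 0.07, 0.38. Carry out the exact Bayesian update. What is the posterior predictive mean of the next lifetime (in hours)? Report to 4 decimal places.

With a Gamma(shape α, rate β) prior on the exponential rate λ, the posterior after n observations with total T = Σxᵢ is Gamma(α+n, β+T).
Sum of observations T = 5.86 hours; n = 9.
Posterior: Gamma(7.3+9, 19.4+5.86) = Gamma(16.3, 25.26).
The predictive distribution for the next observation is Lomax; its mean is β/(α−1) = 25.26/15.3 = 1.6510.

1.6510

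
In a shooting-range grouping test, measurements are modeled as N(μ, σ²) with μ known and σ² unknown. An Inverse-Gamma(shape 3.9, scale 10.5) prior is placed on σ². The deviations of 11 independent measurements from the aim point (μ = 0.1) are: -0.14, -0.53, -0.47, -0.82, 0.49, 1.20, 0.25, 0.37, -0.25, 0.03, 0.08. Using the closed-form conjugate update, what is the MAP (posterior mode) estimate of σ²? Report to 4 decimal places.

With known mean μ and an Inverse-Gamma(α, β) prior on σ², the Normal likelihood is conjugate: posterior is Inv-Gamma(α + n/2, β + Σ(xᵢ−μ)²/2).
Σ(xᵢ−μ)² = (-0.14)² + (-0.53)² + (-0.47)² + (-0.82)² + (0.49)² + (1.20)² + (0.25)² + (0.37)² + (-0.25)² + (0.03)² + (0.08)² = 3.1431.
Posterior: Inv-Gamma(3.9 + 11/2, 10.5 + 3.1431/2) = Inv-Gamma(9.40, 12.07155).
Mode = β/(α+1) = 12.07155/10.40 = 1.1607.

1.1607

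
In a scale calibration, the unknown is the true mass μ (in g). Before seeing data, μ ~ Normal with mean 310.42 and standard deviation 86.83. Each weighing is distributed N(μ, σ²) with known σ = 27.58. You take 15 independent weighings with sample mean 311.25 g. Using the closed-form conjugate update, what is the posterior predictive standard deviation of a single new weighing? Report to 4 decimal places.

28.4786

For Normal data with known variance σ², a Normal(μ₀, σ₀²) prior on μ is conjugate. Posterior precision = 1/σ₀² + n/σ²; posterior mean is the precision-weighted average of μ₀ and x̄.
σ₀² = 86.83² = 7539.4489, σ² = 27.58² = 760.6564; σ² + n·σ₀² = 760.6564 + 15·7539.4489 = 113852.3899.
Posterior precision = 1/σ₀² + n/σ² = 1/7539.4489 + 15/760.6564 = (σ² + n·σ₀²)/(σ₀²σ²) = 113852.3899/(7539.4489·760.6564); posterior variance σₙ² = σ₀²σ²/(σ² + n·σ₀²) = 7539.4489·760.6564/113852.3899 = 50.371626.
Predictive variance for one new observation = σₙ² + σ² = 7539.4489·760.6564/113852.3899 + 760.6564 = σ²·(σ₀² + 113852.3899)/113852.3899 = 760.6564·121391.8388/113852.3899 = 811.028026; SD = √(760.6564·121391.8388/113852.3899) = 28.4786.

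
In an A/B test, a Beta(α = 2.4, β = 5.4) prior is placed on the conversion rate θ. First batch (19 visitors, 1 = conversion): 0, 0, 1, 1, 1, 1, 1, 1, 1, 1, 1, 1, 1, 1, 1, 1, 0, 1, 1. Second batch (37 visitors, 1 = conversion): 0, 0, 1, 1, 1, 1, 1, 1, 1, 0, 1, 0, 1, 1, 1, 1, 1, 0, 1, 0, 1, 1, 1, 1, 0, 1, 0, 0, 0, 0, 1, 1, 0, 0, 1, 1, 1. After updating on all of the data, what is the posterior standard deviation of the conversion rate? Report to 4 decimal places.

The Beta prior is conjugate to a Binomial/Bernoulli likelihood; the update adds successes to α and failures to β.
After batch 1: Beta(2.4+16, 5.4+3) = Beta(18.4, 8.4).
After batch 2: Beta(18.4+24, 8.4+13) = Beta(42.4, 21.4).
Var = αβ/((α+β)²(α+β+1)) = 42.4·21.4/(63.8²·64.8) = 0.00344004; SD = √0.00344004 = 0.0587.

0.0587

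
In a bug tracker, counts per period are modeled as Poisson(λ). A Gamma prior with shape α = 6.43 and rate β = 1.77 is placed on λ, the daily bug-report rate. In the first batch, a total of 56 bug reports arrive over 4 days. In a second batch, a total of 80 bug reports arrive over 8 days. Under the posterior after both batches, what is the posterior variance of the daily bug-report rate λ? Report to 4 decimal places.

With a Gamma(shape α, rate β) prior, the Poisson likelihood is conjugate: the posterior is Gamma(α + ΣXᵢ, β + n).
After batch 1: Gamma(α+S, β+n) = Gamma(6.43+56, 1.77+4) = Gamma(62.43, 5.77).
After batch 2: Gamma(α+S, β+n) = Gamma(62.43+80, 5.77+8) = Gamma(142.43, 13.77).
Var = α/β² = 142.43/13.77² = 0.7512.

0.7512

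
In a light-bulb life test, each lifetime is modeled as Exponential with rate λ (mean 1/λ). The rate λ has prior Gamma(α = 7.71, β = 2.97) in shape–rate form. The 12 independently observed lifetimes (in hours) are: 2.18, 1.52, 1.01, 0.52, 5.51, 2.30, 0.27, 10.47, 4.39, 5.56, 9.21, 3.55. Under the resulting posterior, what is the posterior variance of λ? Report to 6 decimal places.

0.008057

With a Gamma(shape α, rate β) prior on the exponential rate λ, the posterior after n observations with total T = Σxᵢ is Gamma(α+n, β+T).
Sum of observations T = 46.49 hours; n = 12.
Posterior: Gamma(7.71+12, 2.97+46.49) = Gamma(19.71, 49.46).
Var = α/β² = 0.008057.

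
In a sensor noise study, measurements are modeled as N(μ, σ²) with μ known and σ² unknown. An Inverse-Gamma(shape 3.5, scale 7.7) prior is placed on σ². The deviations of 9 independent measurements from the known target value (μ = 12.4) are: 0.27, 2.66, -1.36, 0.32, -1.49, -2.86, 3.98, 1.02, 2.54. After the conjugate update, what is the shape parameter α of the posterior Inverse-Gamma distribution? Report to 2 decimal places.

With known mean μ and an Inverse-Gamma(α, β) prior on σ², the Normal likelihood is conjugate: posterior is Inv-Gamma(α + n/2, β + Σ(xᵢ−μ)²/2).
Σ(xᵢ−μ)² = (0.27)² + (2.66)² + (-1.36)² + (0.32)² + (-1.49)² + (-2.86)² + (3.98)² + (1.02)² + (2.54)² = 42.8326.
Posterior: Inv-Gamma(3.5 + 9/2, 7.7 + 42.8326/2) = Inv-Gamma(8.00, 29.11630).
Posterior α = 8.00.

8.00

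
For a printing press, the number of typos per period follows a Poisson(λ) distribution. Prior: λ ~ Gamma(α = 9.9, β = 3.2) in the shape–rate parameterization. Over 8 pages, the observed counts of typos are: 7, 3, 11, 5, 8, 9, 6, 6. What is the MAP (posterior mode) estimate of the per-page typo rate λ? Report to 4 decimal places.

5.7054

With a Gamma(shape α, rate β) prior, the Poisson likelihood is conjugate: the posterior is Gamma(α + ΣXᵢ, β + n).
Sum of counts S = 55 over n = 8 pages.
Posterior: Gamma(α+S, β+n) = Gamma(9.9+55, 3.2+8) = Gamma(64.9, 11.2).
Mode of Gamma(α,β) for α≥1 is (α−1)/β = 63.9/11.2 = 5.7054.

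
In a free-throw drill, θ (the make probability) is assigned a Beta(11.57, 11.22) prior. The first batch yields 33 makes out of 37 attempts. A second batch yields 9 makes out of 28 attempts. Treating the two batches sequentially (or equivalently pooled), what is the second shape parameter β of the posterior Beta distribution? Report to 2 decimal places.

34.22

The Beta prior is conjugate to a Binomial/Bernoulli likelihood; the update adds successes to α and failures to β.
After batch 1: Beta(11.57+33, 11.22+4) = Beta(44.57, 15.22).
After batch 2: Beta(44.57+9, 15.22+19) = Beta(53.57, 34.22).
Posterior β = 34.22.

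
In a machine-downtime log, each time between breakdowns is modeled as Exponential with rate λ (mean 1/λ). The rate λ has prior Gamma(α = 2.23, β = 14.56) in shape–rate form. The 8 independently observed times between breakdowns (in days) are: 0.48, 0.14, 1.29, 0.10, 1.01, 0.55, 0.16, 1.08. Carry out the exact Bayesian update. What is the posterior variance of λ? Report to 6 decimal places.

With a Gamma(shape α, rate β) prior on the exponential rate λ, the posterior after n observations with total T = Σxᵢ is Gamma(α+n, β+T).
Sum of observations T = 4.81 days; n = 8.
Posterior: Gamma(2.23+8, 14.56+4.81) = Gamma(10.23, 19.37).
Var = α/β² = 0.027266.

0.027266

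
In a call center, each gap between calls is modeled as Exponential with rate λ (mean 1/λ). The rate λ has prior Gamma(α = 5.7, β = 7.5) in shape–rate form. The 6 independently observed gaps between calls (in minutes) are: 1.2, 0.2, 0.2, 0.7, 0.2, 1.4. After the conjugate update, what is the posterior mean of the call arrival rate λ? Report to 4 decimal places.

With a Gamma(shape α, rate β) prior on the exponential rate λ, the posterior after n observations with total T = Σxᵢ is Gamma(α+n, β+T).
Sum of observations T = 3.9 minutes; n = 6.
Posterior: Gamma(5.7+6, 7.5+3.9) = Gamma(11.7, 11.4).
Posterior mean of λ = α/β = 11.7/11.4 = 1.0263.

1.0263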